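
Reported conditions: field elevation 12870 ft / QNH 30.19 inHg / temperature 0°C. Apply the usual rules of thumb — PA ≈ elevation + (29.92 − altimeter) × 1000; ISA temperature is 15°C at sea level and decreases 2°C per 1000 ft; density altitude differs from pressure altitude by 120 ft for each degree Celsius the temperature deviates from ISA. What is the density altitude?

13824 ft

Pressure altitude = 12870 + (29.92 − 30.19) × 1000 = 12870 + (-270) = 12600 ft.
ISA temperature at 12600 ft = 15 − 2 × (12600/1000) = -10.2°C.
ISA deviation = 0 − (-10.2) = +10.2°C.
Density altitude = 12600 + 120 × (10.2) = 13824 ft.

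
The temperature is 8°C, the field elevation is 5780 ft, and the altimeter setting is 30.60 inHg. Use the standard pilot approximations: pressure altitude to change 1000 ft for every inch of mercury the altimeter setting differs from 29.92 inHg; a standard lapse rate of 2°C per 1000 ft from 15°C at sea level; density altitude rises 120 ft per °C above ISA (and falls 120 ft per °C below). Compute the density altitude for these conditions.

Pressure altitude = 5780 + (29.92 − 30.60) × 1000 = 5780 + (-680) = 5100 ft.
ISA temperature at 5100 ft = 15 − 2 × (5100/1000) = 4.8°C.
ISA deviation = 8 − 4.8 = +3.2°C.
Density altitude = 5100 + 120 × (3.2) = 5484 ft.

5484 ft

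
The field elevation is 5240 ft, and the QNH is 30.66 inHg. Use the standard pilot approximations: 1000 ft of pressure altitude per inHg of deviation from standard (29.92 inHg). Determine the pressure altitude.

4500 ft

Pressure correction = (29.92 − 30.66) × 1000 = -740 ft.
Pressure altitude = 5240 + (-740) = 4500 ft.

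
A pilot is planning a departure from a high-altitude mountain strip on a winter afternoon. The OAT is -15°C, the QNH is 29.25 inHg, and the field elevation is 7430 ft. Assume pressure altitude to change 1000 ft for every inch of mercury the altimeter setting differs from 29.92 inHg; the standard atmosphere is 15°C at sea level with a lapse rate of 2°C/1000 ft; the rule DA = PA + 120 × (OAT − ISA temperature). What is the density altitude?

Pressure altitude = 7430 + (29.92 − 29.25) × 1000 = 7430 + (+670) = 8100 ft.
ISA temperature at 8100 ft = 15 − 2 × (8100/1000) = -1.2°C.
ISA deviation = -15 − (-1.2) = -13.8°C.
Density altitude = 8100 + 120 × (-13.8) = 6444 ft.

6444 ft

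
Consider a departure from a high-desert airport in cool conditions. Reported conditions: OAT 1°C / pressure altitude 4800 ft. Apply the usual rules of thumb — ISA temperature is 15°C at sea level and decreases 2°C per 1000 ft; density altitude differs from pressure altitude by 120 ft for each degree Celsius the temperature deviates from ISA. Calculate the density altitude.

ISA temperature at 4800 ft = 15 − 2 × (4800/1000) = 5.4°C.
ISA deviation = 1 − 5.4 = -4.4°C.
Density altitude = 4800 + 120 × (-4.4) = 4800 + (-528) = 4272 ft.

4272 ft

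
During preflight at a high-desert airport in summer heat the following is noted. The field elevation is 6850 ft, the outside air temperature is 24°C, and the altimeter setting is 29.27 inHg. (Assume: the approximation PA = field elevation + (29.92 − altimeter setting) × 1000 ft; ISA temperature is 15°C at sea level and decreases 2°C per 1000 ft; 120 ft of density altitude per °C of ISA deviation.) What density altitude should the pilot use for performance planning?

10380 ft

Pressure altitude = 6850 + (29.92 − 29.27) × 1000 = 6850 + (+650) = 7500 ft.
ISA temperature at 7500 ft = 15 − 2 × (7500/1000) = 0°C.
ISA deviation = 24 − 0 = +24°C.
Density altitude = 7500 + 120 × (24) = 10380 ft.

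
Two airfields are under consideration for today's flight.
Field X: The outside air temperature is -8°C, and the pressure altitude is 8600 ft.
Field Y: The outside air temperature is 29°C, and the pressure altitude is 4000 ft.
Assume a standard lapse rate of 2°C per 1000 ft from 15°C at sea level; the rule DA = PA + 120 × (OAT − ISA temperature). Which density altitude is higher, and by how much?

Field X: ISA temp = -2.2°C, deviation -5.8°C, DA = 8600 + 120 × (-5.8) = 7904 ft.
Field Y: ISA temp = 7°C, deviation +22°C, DA = 4000 + 120 × 22 = 6640 ft.
Field X is higher by 7904 − 6640 = 1264 ft.

Field X by 1264 ft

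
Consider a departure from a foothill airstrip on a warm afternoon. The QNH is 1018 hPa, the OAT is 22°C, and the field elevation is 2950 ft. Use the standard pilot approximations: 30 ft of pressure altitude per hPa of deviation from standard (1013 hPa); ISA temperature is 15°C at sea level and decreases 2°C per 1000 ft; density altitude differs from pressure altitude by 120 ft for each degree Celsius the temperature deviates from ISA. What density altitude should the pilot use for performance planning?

4312 ft

Pressure altitude = 2950 + (1013 − 1018) × 30 = 2950 + (-150) = 2800 ft.
ISA temperature at 2800 ft = 15 − 2 × (2800/1000) = 9.4°C.
ISA deviation = 22 − 9.4 = +12.6°C.
Density altitude = 2800 + 120 × (12.6) = 4312 ft.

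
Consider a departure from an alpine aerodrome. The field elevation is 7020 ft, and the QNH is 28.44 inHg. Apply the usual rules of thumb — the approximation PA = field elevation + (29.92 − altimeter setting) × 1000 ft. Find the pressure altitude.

8500 ft

Pressure correction = (29.92 − 28.44) × 1000 = +1480 ft.
Pressure altitude = 7020 + (+1480) = 8500 ft.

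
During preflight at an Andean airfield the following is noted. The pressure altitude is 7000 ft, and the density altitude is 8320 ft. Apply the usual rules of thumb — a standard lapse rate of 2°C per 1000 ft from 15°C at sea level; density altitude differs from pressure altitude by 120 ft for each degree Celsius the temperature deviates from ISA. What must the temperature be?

12°C

Density altitude − pressure altitude = 8320 − 7000 = +1320 ft.
At 120 ft/°C that is an ISA deviation of 1320/120 = +11°C.
ISA temperature at 7000 ft = 15 − 2 × (7000/1000) = 1°C.
OAT = ISA + deviation = 1 + (+11) = 12°C.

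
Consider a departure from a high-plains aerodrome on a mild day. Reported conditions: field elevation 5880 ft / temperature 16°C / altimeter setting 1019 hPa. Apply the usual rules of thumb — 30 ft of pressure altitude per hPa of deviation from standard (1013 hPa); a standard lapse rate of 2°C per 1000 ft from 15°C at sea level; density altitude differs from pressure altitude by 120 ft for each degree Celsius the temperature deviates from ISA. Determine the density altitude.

7188 ft

Pressure altitude = 5880 + (1013 − 1019) × 30 = 5880 + (-180) = 5700 ft.
ISA temperature at 5700 ft = 15 − 2 × (5700/1000) = 3.6°C.
ISA deviation = 16 − 3.6 = +12.4°C.
Density altitude = 5700 + 120 × (12.4) = 7188 ft.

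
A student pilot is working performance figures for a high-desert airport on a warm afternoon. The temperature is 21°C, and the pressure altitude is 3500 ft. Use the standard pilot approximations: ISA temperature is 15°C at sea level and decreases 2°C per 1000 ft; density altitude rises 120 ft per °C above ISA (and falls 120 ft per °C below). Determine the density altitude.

5060 ft

ISA temperature at 3500 ft = 15 − 2 × (3500/1000) = 8°C.
ISA deviation = 21 − 8 = +13°C.
Density altitude = 3500 + 120 × (13) = 3500 + (+1560) = 5060 ft.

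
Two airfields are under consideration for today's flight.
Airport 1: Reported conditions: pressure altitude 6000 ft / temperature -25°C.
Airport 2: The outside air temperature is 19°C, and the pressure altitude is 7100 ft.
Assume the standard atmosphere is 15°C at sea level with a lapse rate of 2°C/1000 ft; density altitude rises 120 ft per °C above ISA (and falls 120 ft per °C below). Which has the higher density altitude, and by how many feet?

Airport 1: ISA temp = 3°C, deviation -28°C, DA = 6000 + 120 × (-28) = 2640 ft.
Airport 2: ISA temp = 0.8°C, deviation +18.2°C, DA = 7100 + 120 × 18.2 = 9284 ft.
Airport 2 is higher by 9284 − 2640 = 6644 ft.

Airport 2 by 6644 ft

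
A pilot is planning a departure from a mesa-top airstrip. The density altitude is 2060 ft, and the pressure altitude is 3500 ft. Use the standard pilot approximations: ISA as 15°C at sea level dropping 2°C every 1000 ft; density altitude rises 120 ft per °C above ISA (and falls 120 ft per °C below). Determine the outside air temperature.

Density altitude − pressure altitude = 2060 − 3500 = -1440 ft.
At 120 ft/°C that is an ISA deviation of -1440/120 = -12°C.
ISA temperature at 3500 ft = 15 − 2 × (3500/1000) = 8°C.
OAT = ISA + deviation = 8 + (-12) = -4°C.

-4°C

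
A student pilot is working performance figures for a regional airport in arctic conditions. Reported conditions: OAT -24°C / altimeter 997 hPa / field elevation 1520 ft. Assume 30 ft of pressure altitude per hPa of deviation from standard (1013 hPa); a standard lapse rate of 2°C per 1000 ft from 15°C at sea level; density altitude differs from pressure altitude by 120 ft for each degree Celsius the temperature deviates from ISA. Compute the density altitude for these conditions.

-2200 ft

Pressure altitude = 1520 + (1013 − 997) × 30 = 1520 + (+480) = 2000 ft.
ISA temperature at 2000 ft = 15 − 2 × (2000/1000) = 11°C.
ISA deviation = -24 − 11 = -35°C.
Density altitude = 2000 + 120 × (-35) = -2200 ft.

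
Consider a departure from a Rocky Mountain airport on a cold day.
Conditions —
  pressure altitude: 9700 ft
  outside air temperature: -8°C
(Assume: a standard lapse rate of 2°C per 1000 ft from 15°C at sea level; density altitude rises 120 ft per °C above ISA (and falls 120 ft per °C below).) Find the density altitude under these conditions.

9268 ft

ISA temperature at 9700 ft = 15 − 2 × (9700/1000) = -4.4°C.
ISA deviation = -8 − (-4.4) = -3.6°C.
Density altitude = 9700 + 120 × (-3.6) = 9700 + (-432) = 9268 ft.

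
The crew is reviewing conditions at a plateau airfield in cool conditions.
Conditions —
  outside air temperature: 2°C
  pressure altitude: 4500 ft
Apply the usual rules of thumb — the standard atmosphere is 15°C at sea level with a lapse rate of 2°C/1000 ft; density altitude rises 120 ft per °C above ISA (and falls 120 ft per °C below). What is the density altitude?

ISA temperature at 4500 ft = 15 − 2 × (4500/1000) = 6°C.
ISA deviation = 2 − 6 = -4°C.
Density altitude = 4500 + 120 × (-4) = 4500 + (-480) = 4020 ft.

4020 ft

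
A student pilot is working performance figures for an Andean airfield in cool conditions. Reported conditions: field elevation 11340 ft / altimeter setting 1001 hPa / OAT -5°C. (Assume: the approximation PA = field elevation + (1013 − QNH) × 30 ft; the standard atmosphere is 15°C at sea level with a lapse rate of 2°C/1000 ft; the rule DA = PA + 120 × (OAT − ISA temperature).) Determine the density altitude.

12108 ft

Pressure altitude = 11340 + (1013 − 1001) × 30 = 11340 + (+360) = 11700 ft.
ISA temperature at 11700 ft = 15 − 2 × (11700/1000) = -8.4°C.
ISA deviation = -5 − (-8.4) = +3.4°C.
Density altitude = 11700 + 120 × (3.4) = 12108 ft.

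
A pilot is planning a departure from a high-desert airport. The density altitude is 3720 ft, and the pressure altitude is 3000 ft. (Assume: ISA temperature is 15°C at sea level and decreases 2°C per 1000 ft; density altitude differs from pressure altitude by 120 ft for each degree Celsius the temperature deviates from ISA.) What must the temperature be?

15°C

Density altitude − pressure altitude = 3720 − 3000 = +720 ft.
At 120 ft/°C that is an ISA deviation of 720/120 = +6°C.
ISA temperature at 3000 ft = 15 − 2 × (3000/1000) = 9°C.
OAT = ISA + deviation = 9 + (+6) = 15°C.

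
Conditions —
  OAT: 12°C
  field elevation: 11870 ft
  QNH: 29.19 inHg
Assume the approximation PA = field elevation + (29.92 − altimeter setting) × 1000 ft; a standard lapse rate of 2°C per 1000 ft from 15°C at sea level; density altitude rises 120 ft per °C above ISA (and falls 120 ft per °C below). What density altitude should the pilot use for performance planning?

15264 ft

Pressure altitude = 11870 + (29.92 − 29.19) × 1000 = 11870 + (+730) = 12600 ft.
ISA temperature at 12600 ft = 15 − 2 × (12600/1000) = -10.2°C.
ISA deviation = 12 − (-10.2) = +22.2°C.
Density altitude = 12600 + 120 × (22.2) = 15264 ft.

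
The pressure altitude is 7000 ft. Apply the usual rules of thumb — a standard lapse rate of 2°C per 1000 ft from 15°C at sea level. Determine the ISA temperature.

1°C

ISA temperature = 15 − 2 × (7000/1000) = 15 − 14 = 1°C.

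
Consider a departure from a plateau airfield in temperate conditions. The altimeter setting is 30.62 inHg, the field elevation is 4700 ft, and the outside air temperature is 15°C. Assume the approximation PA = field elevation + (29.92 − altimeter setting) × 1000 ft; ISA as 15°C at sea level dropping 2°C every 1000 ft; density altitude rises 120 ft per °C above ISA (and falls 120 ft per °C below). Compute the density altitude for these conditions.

Pressure altitude = 4700 + (29.92 − 30.62) × 1000 = 4700 + (-700) = 4000 ft.
ISA temperature at 4000 ft = 15 − 2 × (4000/1000) = 7°C.
ISA deviation = 15 − 7 = +8°C.
Density altitude = 4000 + 120 × (8) = 4960 ft.

4960 ft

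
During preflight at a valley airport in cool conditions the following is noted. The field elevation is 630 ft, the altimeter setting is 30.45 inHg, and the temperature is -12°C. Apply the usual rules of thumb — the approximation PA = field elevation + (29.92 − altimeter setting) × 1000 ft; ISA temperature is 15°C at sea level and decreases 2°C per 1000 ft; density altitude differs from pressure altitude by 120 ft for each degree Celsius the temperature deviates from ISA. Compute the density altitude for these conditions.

Pressure altitude = 630 + (29.92 − 30.45) × 1000 = 630 + (-530) = 100 ft.
ISA temperature at 100 ft = 15 − 2 × (100/1000) = 14.8°C.
ISA deviation = -12 − 14.8 = -26.8°C.
Density altitude = 100 + 120 × (-26.8) = -3116 ft.

-3116 ft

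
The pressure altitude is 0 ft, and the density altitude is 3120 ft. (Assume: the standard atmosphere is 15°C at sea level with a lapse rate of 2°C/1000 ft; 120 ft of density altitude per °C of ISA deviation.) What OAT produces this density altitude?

Density altitude − pressure altitude = 3120 − 0 = +3120 ft.
At 120 ft/°C that is an ISA deviation of 3120/120 = +26°C.
ISA temperature at 0 ft = 15 − 2 × (0/1000) = 15°C.
OAT = ISA + deviation = 15 + (+26) = 41°C.

41°C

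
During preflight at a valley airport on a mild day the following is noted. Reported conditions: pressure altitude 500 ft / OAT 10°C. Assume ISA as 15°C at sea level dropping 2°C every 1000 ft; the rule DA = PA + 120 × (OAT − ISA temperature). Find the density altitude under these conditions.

20 ft

ISA temperature at 500 ft = 15 − 2 × (500/1000) = 14°C.
ISA deviation = 10 − 14 = -4°C.
Density altitude = 500 + 120 × (-4) = 500 + (-480) = 20 ft.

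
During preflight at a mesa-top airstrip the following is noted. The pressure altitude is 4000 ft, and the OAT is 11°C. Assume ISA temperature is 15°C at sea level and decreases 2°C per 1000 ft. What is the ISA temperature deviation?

ISA temperature at 4000 ft = 15 − 2 × (4000/1000) = 7°C.
Deviation = OAT − ISA = 11 − 7 = +4°C.

ISA+4°C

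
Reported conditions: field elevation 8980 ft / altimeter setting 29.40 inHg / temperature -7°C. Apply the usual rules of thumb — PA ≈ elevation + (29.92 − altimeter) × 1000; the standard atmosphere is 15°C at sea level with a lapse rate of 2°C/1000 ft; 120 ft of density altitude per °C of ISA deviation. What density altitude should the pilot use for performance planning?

Pressure altitude = 8980 + (29.92 − 29.40) × 1000 = 8980 + (+520) = 9500 ft.
ISA temperature at 9500 ft = 15 − 2 × (9500/1000) = -4°C.
ISA deviation = -7 − (-4) = -3°C.
Density altitude = 9500 + 120 × (-3) = 9140 ft.

9140 ft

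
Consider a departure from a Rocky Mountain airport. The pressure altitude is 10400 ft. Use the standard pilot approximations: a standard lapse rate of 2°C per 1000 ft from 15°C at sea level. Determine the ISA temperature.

ISA temperature = 15 − 2 × (10400/1000) = 15 − 20.8 = -5.8°C.

-5.8°C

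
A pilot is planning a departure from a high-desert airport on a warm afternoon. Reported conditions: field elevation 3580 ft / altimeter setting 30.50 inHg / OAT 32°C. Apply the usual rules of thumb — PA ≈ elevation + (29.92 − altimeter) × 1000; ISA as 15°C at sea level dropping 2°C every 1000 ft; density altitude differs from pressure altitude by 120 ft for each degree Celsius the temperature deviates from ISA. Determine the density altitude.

5760 ft

Pressure altitude = 3580 + (29.92 − 30.50) × 1000 = 3580 + (-580) = 3000 ft.
ISA temperature at 3000 ft = 15 − 2 × (3000/1000) = 9°C.
ISA deviation = 32 − 9 = +23°C.
Density altitude = 3000 + 120 × (23) = 5760 ft.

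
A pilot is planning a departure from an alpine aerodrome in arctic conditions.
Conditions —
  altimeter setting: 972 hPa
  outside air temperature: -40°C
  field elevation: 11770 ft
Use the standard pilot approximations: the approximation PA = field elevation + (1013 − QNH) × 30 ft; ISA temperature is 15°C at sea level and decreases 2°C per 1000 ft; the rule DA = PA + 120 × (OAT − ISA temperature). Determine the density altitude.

Pressure altitude = 11770 + (1013 − 972) × 30 = 11770 + (+1230) = 13000 ft.
ISA temperature at 13000 ft = 15 − 2 × (13000/1000) = -11°C.
ISA deviation = -40 − (-11) = -29°C.
Density altitude = 13000 + 120 × (-29) = 9520 ft.

9520 ft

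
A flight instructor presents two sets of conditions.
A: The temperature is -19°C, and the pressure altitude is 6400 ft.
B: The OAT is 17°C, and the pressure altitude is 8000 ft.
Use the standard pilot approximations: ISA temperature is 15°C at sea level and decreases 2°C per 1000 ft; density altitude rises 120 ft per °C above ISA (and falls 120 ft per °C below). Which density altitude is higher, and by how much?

A: ISA temp = 2.2°C, deviation -21.2°C, DA = 6400 + 120 × (-21.2) = 3856 ft.
B: ISA temp = -1°C, deviation +18°C, DA = 8000 + 120 × 18 = 10160 ft.
B is higher by 10160 − 3856 = 6304 ft.

B by 6304 ft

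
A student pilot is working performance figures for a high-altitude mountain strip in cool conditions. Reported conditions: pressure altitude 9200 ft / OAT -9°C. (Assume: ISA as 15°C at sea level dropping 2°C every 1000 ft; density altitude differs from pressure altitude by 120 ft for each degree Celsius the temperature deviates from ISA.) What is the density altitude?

ISA temperature at 9200 ft = 15 − 2 × (9200/1000) = -3.4°C.
ISA deviation = -9 − (-3.4) = -5.6°C.
Density altitude = 9200 + 120 × (-5.6) = 9200 + (-672) = 8528 ft.

8528 ft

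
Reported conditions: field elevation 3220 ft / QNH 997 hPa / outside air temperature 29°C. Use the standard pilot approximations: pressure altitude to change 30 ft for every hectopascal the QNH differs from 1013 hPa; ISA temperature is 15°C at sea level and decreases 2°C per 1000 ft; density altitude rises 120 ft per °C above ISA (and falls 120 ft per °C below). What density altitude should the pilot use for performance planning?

6268 ft

Pressure altitude = 3220 + (1013 − 997) × 30 = 3220 + (+480) = 3700 ft.
ISA temperature at 3700 ft = 15 − 2 × (3700/1000) = 7.6°C.
ISA deviation = 29 − 7.6 = +21.4°C.
Density altitude = 3700 + 120 × (21.4) = 6268 ft.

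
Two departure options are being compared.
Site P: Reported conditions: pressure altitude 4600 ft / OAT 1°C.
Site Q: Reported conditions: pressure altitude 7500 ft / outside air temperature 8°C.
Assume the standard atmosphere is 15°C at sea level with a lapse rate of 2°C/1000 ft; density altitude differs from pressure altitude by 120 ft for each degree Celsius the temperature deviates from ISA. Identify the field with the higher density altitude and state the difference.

Site P: ISA temp = 5.8°C, deviation -4.8°C, DA = 4600 + 120 × (-4.8) = 4024 ft.
Site Q: ISA temp = 0°C, deviation +8°C, DA = 7500 + 120 × 8 = 8460 ft.
Site Q is higher by 8460 − 4024 = 4436 ft.

Site Q by 4436 ft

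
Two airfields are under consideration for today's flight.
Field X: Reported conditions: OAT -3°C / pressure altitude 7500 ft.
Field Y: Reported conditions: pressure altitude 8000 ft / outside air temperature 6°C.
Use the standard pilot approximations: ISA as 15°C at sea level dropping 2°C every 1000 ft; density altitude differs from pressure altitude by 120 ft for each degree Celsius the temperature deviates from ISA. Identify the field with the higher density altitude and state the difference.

Field X: ISA temp = 0°C, deviation -3°C, DA = 7500 + 120 × (-3) = 7140 ft.
Field Y: ISA temp = -1°C, deviation +7°C, DA = 8000 + 120 × 7 = 8840 ft.
Field Y is higher by 8840 − 7140 = 1700 ft.

Field Y by 1700 ft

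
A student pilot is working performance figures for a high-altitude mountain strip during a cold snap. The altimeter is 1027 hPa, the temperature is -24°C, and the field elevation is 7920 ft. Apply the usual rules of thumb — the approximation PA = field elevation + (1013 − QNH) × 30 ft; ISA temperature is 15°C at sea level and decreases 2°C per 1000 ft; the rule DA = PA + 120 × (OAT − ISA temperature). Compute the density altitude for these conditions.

4620 ft

Pressure altitude = 7920 + (1013 − 1027) × 30 = 7920 + (-420) = 7500 ft.
ISA temperature at 7500 ft = 15 − 2 × (7500/1000) = 0°C.
ISA deviation = -24 − 0 = -24°C.
Density altitude = 7500 + 120 × (-24) = 4620 ft.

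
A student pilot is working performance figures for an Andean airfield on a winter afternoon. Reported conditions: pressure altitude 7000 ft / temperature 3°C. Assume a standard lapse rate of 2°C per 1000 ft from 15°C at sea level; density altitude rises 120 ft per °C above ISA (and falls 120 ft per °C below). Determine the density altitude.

7240 ft

ISA temperature at 7000 ft = 15 − 2 × (7000/1000) = 1°C.
ISA deviation = 3 − 1 = +2°C.
Density altitude = 7000 + 120 × (2) = 7000 + (+240) = 7240 ft.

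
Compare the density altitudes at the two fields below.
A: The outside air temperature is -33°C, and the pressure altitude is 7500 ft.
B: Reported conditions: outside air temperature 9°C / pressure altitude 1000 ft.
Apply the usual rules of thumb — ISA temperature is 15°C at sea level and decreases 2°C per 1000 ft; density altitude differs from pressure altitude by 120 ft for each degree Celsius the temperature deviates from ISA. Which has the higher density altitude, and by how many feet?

A: ISA temp = 0°C, deviation -33°C, DA = 7500 + 120 × (-33) = 3540 ft.
B: ISA temp = 13°C, deviation -4°C, DA = 1000 + 120 × (-4) = 520 ft.
A is higher by 3540 − 520 = 3020 ft.

A by 3020 ft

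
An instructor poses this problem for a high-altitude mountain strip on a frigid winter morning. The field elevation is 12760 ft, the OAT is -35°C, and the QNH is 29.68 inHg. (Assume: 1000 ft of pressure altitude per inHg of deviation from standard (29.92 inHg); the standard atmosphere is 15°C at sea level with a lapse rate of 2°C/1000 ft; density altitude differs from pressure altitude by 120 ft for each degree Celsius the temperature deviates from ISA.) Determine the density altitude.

10120 ft

Pressure altitude = 12760 + (29.92 − 29.68) × 1000 = 12760 + (+240) = 13000 ft.
ISA temperature at 13000 ft = 15 − 2 × (13000/1000) = -11°C.
ISA deviation = -35 − (-11) = -24°C.
Density altitude = 13000 + 120 × (-24) = 10120 ft.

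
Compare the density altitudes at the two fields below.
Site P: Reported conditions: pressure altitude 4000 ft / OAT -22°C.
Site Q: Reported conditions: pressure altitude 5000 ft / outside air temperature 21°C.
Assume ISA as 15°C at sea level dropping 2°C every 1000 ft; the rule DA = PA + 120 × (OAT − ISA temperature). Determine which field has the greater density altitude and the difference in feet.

Site Q by 6400 ft

Site P: ISA temp = 7°C, deviation -29°C, DA = 4000 + 120 × (-29) = 520 ft.
Site Q: ISA temp = 5°C, deviation +16°C, DA = 5000 + 120 × 16 = 6920 ft.
Site Q is higher by 6920 − 520 = 6400 ft.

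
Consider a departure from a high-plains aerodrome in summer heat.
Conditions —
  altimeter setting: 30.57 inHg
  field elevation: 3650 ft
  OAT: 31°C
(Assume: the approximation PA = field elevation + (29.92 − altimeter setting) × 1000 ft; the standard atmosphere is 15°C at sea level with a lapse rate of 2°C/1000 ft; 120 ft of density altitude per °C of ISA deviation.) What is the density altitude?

Pressure altitude = 3650 + (29.92 − 30.57) × 1000 = 3650 + (-650) = 3000 ft.
ISA temperature at 3000 ft = 15 − 2 × (3000/1000) = 9°C.
ISA deviation = 31 − 9 = +22°C.
Density altitude = 3000 + 120 × (22) = 5640 ft.

5640 ft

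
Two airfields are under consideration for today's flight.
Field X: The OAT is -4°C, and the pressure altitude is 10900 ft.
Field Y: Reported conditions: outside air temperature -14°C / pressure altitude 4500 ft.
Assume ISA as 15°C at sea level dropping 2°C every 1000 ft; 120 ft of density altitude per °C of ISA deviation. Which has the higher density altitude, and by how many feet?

Field X: ISA temp = -6.8°C, deviation +2.8°C, DA = 10900 + 120 × 2.8 = 11236 ft.
Field Y: ISA temp = 6°C, deviation -20°C, DA = 4500 + 120 × (-20) = 2100 ft.
Field X is higher by 11236 − 2100 = 9136 ft.

Field X by 9136 ft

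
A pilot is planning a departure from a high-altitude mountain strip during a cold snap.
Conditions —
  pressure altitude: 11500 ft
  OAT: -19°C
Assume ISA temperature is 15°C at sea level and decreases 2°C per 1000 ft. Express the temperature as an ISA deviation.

ISA-11°C

ISA temperature at 11500 ft = 15 − 2 × (11500/1000) = -8°C.
Deviation = OAT − ISA = -19 − (-8) = -11°C.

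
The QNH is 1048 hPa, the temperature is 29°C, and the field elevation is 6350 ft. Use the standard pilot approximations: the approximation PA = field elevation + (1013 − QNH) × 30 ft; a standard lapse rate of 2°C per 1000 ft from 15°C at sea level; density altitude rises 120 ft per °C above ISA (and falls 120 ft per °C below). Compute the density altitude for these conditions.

8252 ft

Pressure altitude = 6350 + (1013 − 1048) × 30 = 6350 + (-1050) = 5300 ft.
ISA temperature at 5300 ft = 15 − 2 × (5300/1000) = 4.4°C.
ISA deviation = 29 − 4.4 = +24.6°C.
Density altitude = 5300 + 120 × (24.6) = 8252 ft.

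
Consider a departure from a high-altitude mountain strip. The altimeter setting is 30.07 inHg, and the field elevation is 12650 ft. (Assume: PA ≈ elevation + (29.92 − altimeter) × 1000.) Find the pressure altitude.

Pressure correction = (29.92 − 30.07) × 1000 = -150 ft.
Pressure altitude = 12650 + (-150) = 12500 ft.

12500 ft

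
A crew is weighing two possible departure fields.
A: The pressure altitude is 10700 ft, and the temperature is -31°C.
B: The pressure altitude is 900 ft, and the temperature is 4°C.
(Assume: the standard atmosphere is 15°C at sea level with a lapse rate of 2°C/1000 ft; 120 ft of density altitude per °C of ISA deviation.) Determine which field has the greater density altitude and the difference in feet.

A: ISA temp = -6.4°C, deviation -24.6°C, DA = 10700 + 120 × (-24.6) = 7748 ft.
B: ISA temp = 13.2°C, deviation -9.2°C, DA = 900 + 120 × (-9.2) = -204 ft.
A is higher by 7748 − (-204) = 7952 ft.

A by 7952 ft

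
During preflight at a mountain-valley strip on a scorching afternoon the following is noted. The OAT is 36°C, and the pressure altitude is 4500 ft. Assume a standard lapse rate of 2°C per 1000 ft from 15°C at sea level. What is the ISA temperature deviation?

ISA+30°C

ISA temperature at 4500 ft = 15 − 2 × (4500/1000) = 6°C.
Deviation = OAT − ISA = 36 − 6 = +30°C.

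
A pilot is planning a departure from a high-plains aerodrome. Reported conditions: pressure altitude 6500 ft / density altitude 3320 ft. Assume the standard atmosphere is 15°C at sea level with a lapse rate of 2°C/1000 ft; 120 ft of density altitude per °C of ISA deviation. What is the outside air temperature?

Density altitude − pressure altitude = 3320 − 6500 = -3180 ft.
At 120 ft/°C that is an ISA deviation of -3180/120 = -26.5°C.
ISA temperature at 6500 ft = 15 − 2 × (6500/1000) = 2°C.
OAT = ISA + deviation = 2 + (-26.5) = -24.5°C.

-24.5°C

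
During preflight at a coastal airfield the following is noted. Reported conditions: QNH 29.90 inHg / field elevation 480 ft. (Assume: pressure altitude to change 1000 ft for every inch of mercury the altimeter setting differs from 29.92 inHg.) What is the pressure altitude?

Pressure correction = (29.92 − 29.90) × 1000 = +20 ft.
Pressure altitude = 480 + (+20) = 500 ft.

500 ft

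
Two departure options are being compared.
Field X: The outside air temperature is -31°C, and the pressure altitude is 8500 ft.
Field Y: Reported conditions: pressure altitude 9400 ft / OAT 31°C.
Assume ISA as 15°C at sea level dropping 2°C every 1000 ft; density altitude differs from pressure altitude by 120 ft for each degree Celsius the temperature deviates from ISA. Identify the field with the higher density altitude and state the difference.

Field Y by 8556 ft

Field X: ISA temp = -2°C, deviation -29°C, DA = 8500 + 120 × (-29) = 5020 ft.
Field Y: ISA temp = -3.8°C, deviation +34.8°C, DA = 9400 + 120 × 34.8 = 13576 ft.
Field Y is higher by 13576 − 5020 = 8556 ft.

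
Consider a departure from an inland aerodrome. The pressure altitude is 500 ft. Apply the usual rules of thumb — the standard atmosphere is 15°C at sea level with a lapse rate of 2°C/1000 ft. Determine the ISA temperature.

ISA temperature = 15 − 2 × (500/1000) = 15 − 1 = 14°C.

14°C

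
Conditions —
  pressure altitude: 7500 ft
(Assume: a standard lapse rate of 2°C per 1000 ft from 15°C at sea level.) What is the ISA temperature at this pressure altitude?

ISA temperature = 15 − 2 × (7500/1000) = 15 − 15 = 0°C.

0°C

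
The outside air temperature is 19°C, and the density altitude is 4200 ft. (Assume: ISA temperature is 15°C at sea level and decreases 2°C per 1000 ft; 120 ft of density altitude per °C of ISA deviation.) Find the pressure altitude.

3000 ft

DA = PA + 120 × (OAT − (15 − 2·PA/1000)) = PA + 120·OAT − 1800 + 0.24·PA = 1.24·PA + 120·OAT − 1800.
So 1.24·PA = 4200 − 120 × 19 + 1800 = 3720.
PA = 3720 / 1.24 = 3000 ft.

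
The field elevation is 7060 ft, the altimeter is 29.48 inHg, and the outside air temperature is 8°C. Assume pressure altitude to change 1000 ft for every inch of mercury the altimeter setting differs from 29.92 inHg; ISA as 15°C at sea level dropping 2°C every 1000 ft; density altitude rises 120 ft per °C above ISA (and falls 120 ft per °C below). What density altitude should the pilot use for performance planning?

Pressure altitude = 7060 + (29.92 − 29.48) × 1000 = 7060 + (+440) = 7500 ft.
ISA temperature at 7500 ft = 15 − 2 × (7500/1000) = 0°C.
ISA deviation = 8 − 0 = +8°C.
Density altitude = 7500 + 120 × (8) = 8460 ft.

8460 ft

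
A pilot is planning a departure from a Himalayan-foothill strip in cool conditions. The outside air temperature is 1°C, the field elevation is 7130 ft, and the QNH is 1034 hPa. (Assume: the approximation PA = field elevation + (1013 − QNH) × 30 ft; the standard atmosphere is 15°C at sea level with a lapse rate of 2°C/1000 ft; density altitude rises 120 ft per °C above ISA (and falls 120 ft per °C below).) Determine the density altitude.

Pressure altitude = 7130 + (1013 − 1034) × 30 = 7130 + (-630) = 6500 ft.
ISA temperature at 6500 ft = 15 − 2 × (6500/1000) = 2°C.
ISA deviation = 1 − 2 = -1°C.
Density altitude = 6500 + 120 × (-1) = 6380 ft.

6380 ft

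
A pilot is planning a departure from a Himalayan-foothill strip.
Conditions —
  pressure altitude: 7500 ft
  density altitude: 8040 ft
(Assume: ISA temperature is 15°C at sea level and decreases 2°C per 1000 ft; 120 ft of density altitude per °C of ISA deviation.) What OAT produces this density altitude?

Density altitude − pressure altitude = 8040 − 7500 = +540 ft.
At 120 ft/°C that is an ISA deviation of 540/120 = +4.5°C.
ISA temperature at 7500 ft = 15 − 2 × (7500/1000) = 0°C.
OAT = ISA + deviation = 0 + (+4.5) = 4.5°C.

4.5°C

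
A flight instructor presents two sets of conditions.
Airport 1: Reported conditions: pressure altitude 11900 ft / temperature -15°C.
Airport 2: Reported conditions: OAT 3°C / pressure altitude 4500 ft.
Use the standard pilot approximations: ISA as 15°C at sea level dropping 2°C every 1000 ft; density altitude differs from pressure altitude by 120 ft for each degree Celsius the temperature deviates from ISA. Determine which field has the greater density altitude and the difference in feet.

Airport 1: ISA temp = -8.8°C, deviation -6.2°C, DA = 11900 + 120 × (-6.2) = 11156 ft.
Airport 2: ISA temp = 6°C, deviation -3°C, DA = 4500 + 120 × (-3) = 4140 ft.
Airport 1 is higher by 11156 − 4140 = 7016 ft.

Airport 1 by 7016 ft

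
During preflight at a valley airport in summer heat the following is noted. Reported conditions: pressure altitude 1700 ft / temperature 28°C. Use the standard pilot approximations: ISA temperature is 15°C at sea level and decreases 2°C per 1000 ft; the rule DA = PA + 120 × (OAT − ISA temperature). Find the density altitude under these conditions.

3668 ft

ISA temperature at 1700 ft = 15 − 2 × (1700/1000) = 11.6°C.
ISA deviation = 28 − 11.6 = +16.4°C.
Density altitude = 1700 + 120 × (16.4) = 1700 + (+1968) = 3668 ft.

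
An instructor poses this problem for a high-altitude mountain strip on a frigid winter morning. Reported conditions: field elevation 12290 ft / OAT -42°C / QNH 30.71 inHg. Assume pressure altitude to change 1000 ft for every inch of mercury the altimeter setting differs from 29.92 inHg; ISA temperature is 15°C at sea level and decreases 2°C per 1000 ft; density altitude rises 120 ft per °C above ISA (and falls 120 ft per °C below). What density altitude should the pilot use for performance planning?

Pressure altitude = 12290 + (29.92 − 30.71) × 1000 = 12290 + (-790) = 11500 ft.
ISA temperature at 11500 ft = 15 − 2 × (11500/1000) = -8°C.
ISA deviation = -42 − (-8) = -34°C.
Density altitude = 11500 + 120 × (-34) = 7420 ft.

7420 ft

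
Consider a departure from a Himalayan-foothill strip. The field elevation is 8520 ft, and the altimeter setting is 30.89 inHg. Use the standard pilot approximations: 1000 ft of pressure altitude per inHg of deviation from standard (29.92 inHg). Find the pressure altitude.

Pressure correction = (29.92 − 30.89) × 1000 = -970 ft.
Pressure altitude = 8520 + (-970) = 7550 ft.

7550 ft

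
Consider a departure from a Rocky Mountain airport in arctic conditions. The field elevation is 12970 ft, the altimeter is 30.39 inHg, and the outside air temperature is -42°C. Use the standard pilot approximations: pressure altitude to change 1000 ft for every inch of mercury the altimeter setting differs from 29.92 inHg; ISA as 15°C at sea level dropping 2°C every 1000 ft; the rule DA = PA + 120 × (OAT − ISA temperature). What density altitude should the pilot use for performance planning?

Pressure altitude = 12970 + (29.92 − 30.39) × 1000 = 12970 + (-470) = 12500 ft.
ISA temperature at 12500 ft = 15 − 2 × (12500/1000) = -10°C.
ISA deviation = -42 − (-10) = -32°C.
Density altitude = 12500 + 120 × (-32) = 8660 ft.

8660 ft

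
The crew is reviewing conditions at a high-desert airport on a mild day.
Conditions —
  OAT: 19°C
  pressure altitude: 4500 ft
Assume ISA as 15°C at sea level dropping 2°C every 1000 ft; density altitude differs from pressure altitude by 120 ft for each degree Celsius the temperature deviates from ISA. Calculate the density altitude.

ISA temperature at 4500 ft = 15 − 2 × (4500/1000) = 6°C.
ISA deviation = 19 − 6 = +13°C.
Density altitude = 4500 + 120 × (13) = 4500 + (+1560) = 6060 ft.

6060 ft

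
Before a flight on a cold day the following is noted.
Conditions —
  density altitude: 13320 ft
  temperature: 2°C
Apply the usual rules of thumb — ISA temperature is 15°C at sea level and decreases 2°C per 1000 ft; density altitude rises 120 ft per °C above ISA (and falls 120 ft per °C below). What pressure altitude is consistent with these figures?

DA = PA + 120 × (OAT − (15 − 2·PA/1000)) = PA + 120·OAT − 1800 + 0.24·PA = 1.24·PA + 120·OAT − 1800.
So 1.24·PA = 13320 − 120 × 2 + 1800 = 14880.
PA = 14880 / 1.24 = 12000 ft.

12000 ft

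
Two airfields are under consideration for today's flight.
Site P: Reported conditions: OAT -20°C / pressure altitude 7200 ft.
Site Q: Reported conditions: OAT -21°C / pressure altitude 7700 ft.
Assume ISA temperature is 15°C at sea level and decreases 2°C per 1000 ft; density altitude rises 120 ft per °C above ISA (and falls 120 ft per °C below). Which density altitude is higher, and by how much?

Site P: ISA temp = 0.6°C, deviation -20.6°C, DA = 7200 + 120 × (-20.6) = 4728 ft.
Site Q: ISA temp = -0.4°C, deviation -20.6°C, DA = 7700 + 120 × (-20.6) = 5228 ft.
Site Q is higher by 5228 − 4728 = 500 ft.

Site Q by 500 ft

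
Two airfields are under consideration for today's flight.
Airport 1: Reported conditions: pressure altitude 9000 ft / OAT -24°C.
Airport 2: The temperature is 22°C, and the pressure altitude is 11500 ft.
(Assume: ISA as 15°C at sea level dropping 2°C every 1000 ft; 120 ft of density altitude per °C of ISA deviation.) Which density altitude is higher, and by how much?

Airport 2 by 8620 ft

Airport 1: ISA temp = -3°C, deviation -21°C, DA = 9000 + 120 × (-21) = 6480 ft.
Airport 2: ISA temp = -8°C, deviation +30°C, DA = 11500 + 120 × 30 = 15100 ft.
Airport 2 is higher by 15100 − 6480 = 8620 ft.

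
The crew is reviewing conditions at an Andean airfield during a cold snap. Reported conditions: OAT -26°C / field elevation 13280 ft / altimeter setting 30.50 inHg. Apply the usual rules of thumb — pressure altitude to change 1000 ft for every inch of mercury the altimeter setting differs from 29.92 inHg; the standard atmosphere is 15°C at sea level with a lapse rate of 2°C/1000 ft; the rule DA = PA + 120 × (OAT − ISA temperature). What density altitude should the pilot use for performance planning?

10828 ft

Pressure altitude = 13280 + (29.92 − 30.50) × 1000 = 13280 + (-580) = 12700 ft.
ISA temperature at 12700 ft = 15 − 2 × (12700/1000) = -10.4°C.
ISA deviation = -26 − (-10.4) = -15.6°C.
Density altitude = 12700 + 120 × (-15.6) = 10828 ft.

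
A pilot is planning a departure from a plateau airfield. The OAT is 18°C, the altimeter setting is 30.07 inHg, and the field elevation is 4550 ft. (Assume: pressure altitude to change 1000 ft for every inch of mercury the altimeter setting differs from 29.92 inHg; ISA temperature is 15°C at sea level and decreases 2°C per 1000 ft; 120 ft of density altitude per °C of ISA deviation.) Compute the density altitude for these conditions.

5816 ft

Pressure altitude = 4550 + (29.92 − 30.07) × 1000 = 4550 + (-150) = 4400 ft.
ISA temperature at 4400 ft = 15 − 2 × (4400/1000) = 6.2°C.
ISA deviation = 18 − 6.2 = +11.8°C.
Density altitude = 4400 + 120 × (11.8) = 5816 ft.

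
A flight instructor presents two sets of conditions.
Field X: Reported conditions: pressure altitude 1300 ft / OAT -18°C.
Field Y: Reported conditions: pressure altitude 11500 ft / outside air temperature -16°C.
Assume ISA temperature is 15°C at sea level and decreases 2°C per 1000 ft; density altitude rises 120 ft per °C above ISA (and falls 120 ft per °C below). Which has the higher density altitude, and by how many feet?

Field X: ISA temp = 12.4°C, deviation -30.4°C, DA = 1300 + 120 × (-30.4) = -2348 ft.
Field Y: ISA temp = -8°C, deviation -8°C, DA = 11500 + 120 × (-8) = 10540 ft.
Field Y is higher by 10540 − (-2348) = 12888 ft.

Field Y by 12888 ft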